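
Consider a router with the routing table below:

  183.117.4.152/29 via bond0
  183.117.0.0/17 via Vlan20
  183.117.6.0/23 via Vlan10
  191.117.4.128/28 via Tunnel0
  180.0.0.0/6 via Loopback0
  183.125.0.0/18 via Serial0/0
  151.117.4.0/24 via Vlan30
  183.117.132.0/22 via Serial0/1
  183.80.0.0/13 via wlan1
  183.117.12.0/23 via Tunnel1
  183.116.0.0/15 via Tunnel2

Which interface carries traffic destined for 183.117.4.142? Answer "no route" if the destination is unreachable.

Vlan20

Routes whose prefix contains 183.117.4.142:
  180.0.0.0/6 (180.0.0.0 - 183.255.255.255) -> Loopback0
  183.116.0.0/15 (183.116.0.0 - 183.117.255.255) -> Tunnel2
  183.117.0.0/17 (183.117.0.0 - 183.117.127.255) -> Vlan20
More-specific entries that do NOT match:
  183.117.4.152/29 (183.117.4.152 - 183.117.4.159) does not contain 183.117.4.142
  191.117.4.128/28 (191.117.4.128 - 191.117.4.143) does not contain 183.117.4.142
  151.117.4.0/24 (151.117.4.0 - 151.117.4.255) does not contain 183.117.4.142
  183.117.6.0/23 (183.117.6.0 - 183.117.7.255) does not contain 183.117.4.142
  183.117.12.0/23 (183.117.12.0 - 183.117.13.255) does not contain 183.117.4.142
  183.117.132.0/22 (183.117.132.0 - 183.117.135.255) does not contain 183.117.4.142
  183.125.0.0/18 (183.125.0.0 - 183.125.63.255) does not contain 183.117.4.142
Longest matching prefix is /17 -> interface Vlan20.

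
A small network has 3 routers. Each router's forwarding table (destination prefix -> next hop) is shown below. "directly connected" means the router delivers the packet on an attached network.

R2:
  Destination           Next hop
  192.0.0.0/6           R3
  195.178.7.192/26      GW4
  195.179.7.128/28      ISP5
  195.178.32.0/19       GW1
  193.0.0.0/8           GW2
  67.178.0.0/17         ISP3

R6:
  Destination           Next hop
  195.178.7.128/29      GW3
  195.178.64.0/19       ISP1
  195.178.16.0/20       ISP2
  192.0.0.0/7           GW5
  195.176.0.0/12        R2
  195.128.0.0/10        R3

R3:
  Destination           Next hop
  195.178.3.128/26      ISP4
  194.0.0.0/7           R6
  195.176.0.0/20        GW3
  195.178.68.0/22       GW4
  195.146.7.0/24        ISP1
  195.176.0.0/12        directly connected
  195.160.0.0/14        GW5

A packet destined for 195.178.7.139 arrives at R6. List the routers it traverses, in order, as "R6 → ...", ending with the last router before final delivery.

R6 → R2 → R3

At R6: longest match for 195.178.7.139 is 195.176.0.0/12 -> R2
At R2: longest match for 195.178.7.139 is 192.0.0.0/6 -> R3
At R3: longest match for 195.178.7.139 is 195.176.0.0/12 -> directly connected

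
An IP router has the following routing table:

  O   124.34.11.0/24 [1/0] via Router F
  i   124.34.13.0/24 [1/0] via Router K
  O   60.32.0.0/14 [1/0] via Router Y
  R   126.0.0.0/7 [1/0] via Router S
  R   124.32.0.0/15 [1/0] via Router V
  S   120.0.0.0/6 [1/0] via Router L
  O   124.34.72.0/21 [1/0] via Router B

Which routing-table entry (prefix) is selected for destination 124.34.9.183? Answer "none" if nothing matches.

124.34.9.183 is outside every listed prefix and there is no default route.

none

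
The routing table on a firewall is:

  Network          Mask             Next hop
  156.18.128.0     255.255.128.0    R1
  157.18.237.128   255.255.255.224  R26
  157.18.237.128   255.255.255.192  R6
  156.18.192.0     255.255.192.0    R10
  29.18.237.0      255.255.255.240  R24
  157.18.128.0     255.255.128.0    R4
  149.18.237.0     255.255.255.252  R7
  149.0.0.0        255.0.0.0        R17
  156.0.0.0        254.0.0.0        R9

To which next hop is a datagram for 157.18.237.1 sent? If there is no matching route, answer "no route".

R4

Routes whose prefix contains 157.18.237.1:
  156.0.0.0/7 (156.0.0.0 - 157.255.255.255) -> R9
  157.18.128.0/17 (157.18.128.0 - 157.18.255.255) -> R4
More-specific entries that do NOT match:
  149.18.237.0/30 (149.18.237.0 - 149.18.237.3) does not contain 157.18.237.1
  29.18.237.0/28 (29.18.237.0 - 29.18.237.15) does not contain 157.18.237.1
  157.18.237.128/27 (157.18.237.128 - 157.18.237.159) does not contain 157.18.237.1
  157.18.237.128/26 (157.18.237.128 - 157.18.237.191) does not contain 157.18.237.1
  156.18.192.0/18 (156.18.192.0 - 156.18.255.255) does not contain 157.18.237.1
Longest matching prefix is /17 -> next hop R4.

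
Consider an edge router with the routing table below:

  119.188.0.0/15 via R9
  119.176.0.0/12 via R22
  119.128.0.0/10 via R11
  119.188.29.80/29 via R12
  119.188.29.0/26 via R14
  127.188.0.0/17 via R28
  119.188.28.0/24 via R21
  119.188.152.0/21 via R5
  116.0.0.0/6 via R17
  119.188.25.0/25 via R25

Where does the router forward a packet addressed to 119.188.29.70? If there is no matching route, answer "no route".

R9

Routes whose prefix contains 119.188.29.70:
  116.0.0.0/6 (116.0.0.0 - 119.255.255.255) -> R17
  119.128.0.0/10 (119.128.0.0 - 119.191.255.255) -> R11
  119.176.0.0/12 (119.176.0.0 - 119.191.255.255) -> R22
  119.188.0.0/15 (119.188.0.0 - 119.189.255.255) -> R9
More-specific entries that do NOT match:
  119.188.29.80/29 (119.188.29.80 - 119.188.29.87) does not contain 119.188.29.70
  119.188.29.0/26 (119.188.29.0 - 119.188.29.63) does not contain 119.188.29.70
  119.188.25.0/25 (119.188.25.0 - 119.188.25.127) does not contain 119.188.29.70
  119.188.28.0/24 (119.188.28.0 - 119.188.28.255) does not contain 119.188.29.70
  119.188.152.0/21 (119.188.152.0 - 119.188.159.255) does not contain 119.188.29.70
  127.188.0.0/17 (127.188.0.0 - 127.188.127.255) does not contain 119.188.29.70
Longest matching prefix is /15 -> next hop R9.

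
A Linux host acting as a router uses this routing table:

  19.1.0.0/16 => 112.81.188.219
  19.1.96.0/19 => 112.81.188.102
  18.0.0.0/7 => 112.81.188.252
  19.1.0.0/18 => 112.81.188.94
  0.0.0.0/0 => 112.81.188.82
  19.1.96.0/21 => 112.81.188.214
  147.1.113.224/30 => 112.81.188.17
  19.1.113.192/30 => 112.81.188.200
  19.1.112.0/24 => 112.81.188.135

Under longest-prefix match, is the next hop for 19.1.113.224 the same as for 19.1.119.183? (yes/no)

19.1.113.224: longest match 19.1.96.0/19 -> 112.81.188.102
19.1.119.183: longest match 19.1.96.0/19 -> 112.81.188.102

yes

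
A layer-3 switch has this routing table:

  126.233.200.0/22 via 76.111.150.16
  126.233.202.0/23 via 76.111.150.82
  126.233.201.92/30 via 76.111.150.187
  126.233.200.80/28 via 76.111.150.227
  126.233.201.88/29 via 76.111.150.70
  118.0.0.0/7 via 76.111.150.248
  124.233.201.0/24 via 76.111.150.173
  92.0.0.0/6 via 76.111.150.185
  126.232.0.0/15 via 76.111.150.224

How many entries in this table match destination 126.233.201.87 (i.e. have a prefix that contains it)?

2

Prefixes containing 126.233.201.87:
  126.232.0.0/15 (126.232.0.0 - 126.233.255.255)
  126.233.200.0/22 (126.233.200.0 - 126.233.203.255)
Total matching entries: 2.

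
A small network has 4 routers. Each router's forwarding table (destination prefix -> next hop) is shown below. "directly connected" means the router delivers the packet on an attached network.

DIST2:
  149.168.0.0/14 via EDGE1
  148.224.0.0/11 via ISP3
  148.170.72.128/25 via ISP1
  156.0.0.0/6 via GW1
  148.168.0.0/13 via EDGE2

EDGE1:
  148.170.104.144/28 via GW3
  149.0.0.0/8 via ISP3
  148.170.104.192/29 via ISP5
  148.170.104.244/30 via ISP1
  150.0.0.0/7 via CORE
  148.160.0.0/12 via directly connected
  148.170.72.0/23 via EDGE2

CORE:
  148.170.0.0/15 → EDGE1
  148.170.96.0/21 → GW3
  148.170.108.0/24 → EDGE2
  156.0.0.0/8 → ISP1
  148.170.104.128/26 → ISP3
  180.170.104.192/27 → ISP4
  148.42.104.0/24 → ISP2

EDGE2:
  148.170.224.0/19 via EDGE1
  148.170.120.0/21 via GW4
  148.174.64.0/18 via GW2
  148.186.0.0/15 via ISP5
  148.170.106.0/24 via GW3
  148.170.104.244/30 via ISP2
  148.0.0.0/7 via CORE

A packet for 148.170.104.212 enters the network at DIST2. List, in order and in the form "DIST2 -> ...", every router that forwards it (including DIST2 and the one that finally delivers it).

DIST2 -> EDGE2 -> CORE -> EDGE1

At DIST2: longest match for 148.170.104.212 is 148.168.0.0/13 -> EDGE2
At EDGE2: longest match for 148.170.104.212 is 148.0.0.0/7 -> CORE
At CORE: longest match for 148.170.104.212 is 148.170.0.0/15 -> EDGE1
At EDGE1: longest match for 148.170.104.212 is 148.160.0.0/12 -> directly connected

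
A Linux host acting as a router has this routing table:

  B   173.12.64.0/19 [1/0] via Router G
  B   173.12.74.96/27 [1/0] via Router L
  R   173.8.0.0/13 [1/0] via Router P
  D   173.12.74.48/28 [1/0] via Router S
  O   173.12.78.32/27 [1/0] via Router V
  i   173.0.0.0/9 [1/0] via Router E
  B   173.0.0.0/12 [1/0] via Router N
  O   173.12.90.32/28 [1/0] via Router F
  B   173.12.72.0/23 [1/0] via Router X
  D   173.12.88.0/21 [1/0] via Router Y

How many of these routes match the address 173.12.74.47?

Prefixes containing 173.12.74.47:
  173.0.0.0/9 (173.0.0.0 - 173.127.255.255)
  173.0.0.0/12 (173.0.0.0 - 173.15.255.255)
  173.8.0.0/13 (173.8.0.0 - 173.15.255.255)
  173.12.64.0/19 (173.12.64.0 - 173.12.95.255)
Total matching entries: 4.

4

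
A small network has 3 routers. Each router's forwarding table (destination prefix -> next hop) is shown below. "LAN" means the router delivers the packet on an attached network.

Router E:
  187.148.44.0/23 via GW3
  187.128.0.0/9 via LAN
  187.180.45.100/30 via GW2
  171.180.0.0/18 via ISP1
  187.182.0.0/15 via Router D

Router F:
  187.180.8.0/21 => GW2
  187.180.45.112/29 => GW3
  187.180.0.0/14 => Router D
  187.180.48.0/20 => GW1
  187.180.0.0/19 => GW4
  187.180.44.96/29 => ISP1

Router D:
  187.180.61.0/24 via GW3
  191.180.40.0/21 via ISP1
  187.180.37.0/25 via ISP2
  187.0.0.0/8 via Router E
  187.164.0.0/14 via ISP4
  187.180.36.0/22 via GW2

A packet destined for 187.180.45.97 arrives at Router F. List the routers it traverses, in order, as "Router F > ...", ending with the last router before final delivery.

Router F > Router D > Router E

At Router F: longest match for 187.180.45.97 is 187.180.0.0/14 -> Router D
At Router D: longest match for 187.180.45.97 is 187.0.0.0/8 -> Router E
At Router E: longest match for 187.180.45.97 is 187.128.0.0/9 -> LAN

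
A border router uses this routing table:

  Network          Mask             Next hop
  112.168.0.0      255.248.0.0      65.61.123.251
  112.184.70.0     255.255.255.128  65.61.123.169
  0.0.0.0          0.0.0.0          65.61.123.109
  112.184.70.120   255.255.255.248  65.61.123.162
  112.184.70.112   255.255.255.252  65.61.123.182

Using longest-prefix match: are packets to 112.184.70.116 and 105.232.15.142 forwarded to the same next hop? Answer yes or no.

112.184.70.116: longest match 112.184.70.0/25 -> 65.61.123.169
105.232.15.142: longest match 0.0.0.0/0 -> 65.61.123.109

no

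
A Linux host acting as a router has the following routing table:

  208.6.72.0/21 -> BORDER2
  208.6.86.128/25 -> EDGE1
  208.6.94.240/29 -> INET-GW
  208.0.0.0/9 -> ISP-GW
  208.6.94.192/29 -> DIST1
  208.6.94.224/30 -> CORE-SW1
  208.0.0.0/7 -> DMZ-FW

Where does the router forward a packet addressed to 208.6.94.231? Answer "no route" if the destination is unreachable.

ISP-GW

Routes whose prefix contains 208.6.94.231:
  208.0.0.0/7 (208.0.0.0 - 209.255.255.255) -> DMZ-FW
  208.0.0.0/9 (208.0.0.0 - 208.127.255.255) -> ISP-GW
More-specific entries that do NOT match:
  208.6.94.224/30 (208.6.94.224 - 208.6.94.227) does not contain 208.6.94.231
  208.6.94.240/29 (208.6.94.240 - 208.6.94.247) does not contain 208.6.94.231
  208.6.94.192/29 (208.6.94.192 - 208.6.94.199) does not contain 208.6.94.231
  208.6.86.128/25 (208.6.86.128 - 208.6.86.255) does not contain 208.6.94.231
  208.6.72.0/21 (208.6.72.0 - 208.6.79.255) does not contain 208.6.94.231
Longest matching prefix is /9 -> next hop ISP-GW.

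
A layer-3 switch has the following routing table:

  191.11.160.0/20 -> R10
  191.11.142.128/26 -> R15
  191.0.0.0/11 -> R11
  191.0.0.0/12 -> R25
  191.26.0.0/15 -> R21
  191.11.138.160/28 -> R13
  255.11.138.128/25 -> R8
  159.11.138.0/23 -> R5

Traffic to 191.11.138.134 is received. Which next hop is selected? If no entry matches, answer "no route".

R25

Routes whose prefix contains 191.11.138.134:
  191.0.0.0/11 (191.0.0.0 - 191.31.255.255) -> R11
  191.0.0.0/12 (191.0.0.0 - 191.15.255.255) -> R25
More-specific entries that do NOT match:
  191.11.138.160/28 (191.11.138.160 - 191.11.138.175) does not contain 191.11.138.134
  191.11.142.128/26 (191.11.142.128 - 191.11.142.191) does not contain 191.11.138.134
  255.11.138.128/25 (255.11.138.128 - 255.11.138.255) does not contain 191.11.138.134
  159.11.138.0/23 (159.11.138.0 - 159.11.139.255) does not contain 191.11.138.134
  191.11.160.0/20 (191.11.160.0 - 191.11.175.255) does not contain 191.11.138.134
  191.26.0.0/15 (191.26.0.0 - 191.27.255.255) does not contain 191.11.138.134
Longest matching prefix is /12 -> next hop R25.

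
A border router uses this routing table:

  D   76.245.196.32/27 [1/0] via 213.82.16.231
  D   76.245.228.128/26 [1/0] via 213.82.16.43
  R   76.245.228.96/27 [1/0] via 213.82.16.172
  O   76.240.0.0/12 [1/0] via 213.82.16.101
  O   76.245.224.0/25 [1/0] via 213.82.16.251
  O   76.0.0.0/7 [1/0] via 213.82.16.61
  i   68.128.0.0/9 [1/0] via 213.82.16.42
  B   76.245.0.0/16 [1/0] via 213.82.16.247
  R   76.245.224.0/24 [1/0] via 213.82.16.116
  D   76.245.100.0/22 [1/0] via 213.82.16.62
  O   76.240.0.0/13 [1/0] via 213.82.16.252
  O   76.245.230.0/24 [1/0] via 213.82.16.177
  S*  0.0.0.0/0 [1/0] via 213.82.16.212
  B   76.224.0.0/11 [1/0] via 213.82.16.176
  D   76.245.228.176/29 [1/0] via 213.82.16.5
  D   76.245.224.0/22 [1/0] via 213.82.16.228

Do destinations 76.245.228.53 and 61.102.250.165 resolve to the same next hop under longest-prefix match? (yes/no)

no

76.245.228.53: longest match 76.245.0.0/16 -> 213.82.16.247
61.102.250.165: longest match 0.0.0.0/0 -> 213.82.16.212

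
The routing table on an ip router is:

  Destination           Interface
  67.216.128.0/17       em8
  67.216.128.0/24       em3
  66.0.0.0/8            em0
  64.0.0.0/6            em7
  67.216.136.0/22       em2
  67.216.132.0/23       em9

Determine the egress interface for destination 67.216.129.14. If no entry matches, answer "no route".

em8

Routes whose prefix contains 67.216.129.14:
  64.0.0.0/6 (64.0.0.0 - 67.255.255.255) -> em7
  67.216.128.0/17 (67.216.128.0 - 67.216.255.255) -> em8
More-specific entries that do NOT match:
  67.216.128.0/24 (67.216.128.0 - 67.216.128.255) does not contain 67.216.129.14
  67.216.132.0/23 (67.216.132.0 - 67.216.133.255) does not contain 67.216.129.14
  67.216.136.0/22 (67.216.136.0 - 67.216.139.255) does not contain 67.216.129.14
Longest matching prefix is /17 -> interface em8.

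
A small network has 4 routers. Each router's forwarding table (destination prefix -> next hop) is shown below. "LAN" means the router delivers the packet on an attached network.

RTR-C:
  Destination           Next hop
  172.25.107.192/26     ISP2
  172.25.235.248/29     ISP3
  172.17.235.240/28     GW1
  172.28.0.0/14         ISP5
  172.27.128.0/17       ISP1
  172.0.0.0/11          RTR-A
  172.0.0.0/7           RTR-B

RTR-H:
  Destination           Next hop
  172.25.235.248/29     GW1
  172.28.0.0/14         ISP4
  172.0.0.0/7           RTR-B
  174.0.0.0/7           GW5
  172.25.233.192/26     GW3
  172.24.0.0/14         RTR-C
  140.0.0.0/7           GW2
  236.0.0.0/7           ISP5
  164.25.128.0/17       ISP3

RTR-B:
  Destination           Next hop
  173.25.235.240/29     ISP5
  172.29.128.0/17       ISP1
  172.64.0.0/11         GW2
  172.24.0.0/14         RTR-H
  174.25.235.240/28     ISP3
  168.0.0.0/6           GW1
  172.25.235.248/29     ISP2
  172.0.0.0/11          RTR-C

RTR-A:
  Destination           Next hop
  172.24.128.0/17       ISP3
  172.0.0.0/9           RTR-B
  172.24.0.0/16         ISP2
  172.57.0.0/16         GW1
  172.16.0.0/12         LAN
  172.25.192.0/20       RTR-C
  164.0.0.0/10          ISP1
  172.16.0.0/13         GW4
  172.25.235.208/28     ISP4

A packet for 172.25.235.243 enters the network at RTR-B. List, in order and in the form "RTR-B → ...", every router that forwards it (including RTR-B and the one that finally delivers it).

RTR-B → RTR-H → RTR-C → RTR-A

At RTR-B: longest match for 172.25.235.243 is 172.24.0.0/14 -> RTR-H
At RTR-H: longest match for 172.25.235.243 is 172.24.0.0/14 -> RTR-C
At RTR-C: longest match for 172.25.235.243 is 172.0.0.0/11 -> RTR-A
At RTR-A: longest match for 172.25.235.243 is 172.16.0.0/12 -> LAN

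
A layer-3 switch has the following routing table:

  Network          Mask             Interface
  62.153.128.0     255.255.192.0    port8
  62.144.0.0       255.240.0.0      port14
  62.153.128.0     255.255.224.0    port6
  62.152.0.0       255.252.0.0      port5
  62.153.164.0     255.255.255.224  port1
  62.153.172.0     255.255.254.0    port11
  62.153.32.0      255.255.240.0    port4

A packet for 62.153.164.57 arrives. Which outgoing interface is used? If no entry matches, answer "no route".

Routes whose prefix contains 62.153.164.57:
  62.144.0.0/12 (62.144.0.0 - 62.159.255.255) -> port14
  62.152.0.0/14 (62.152.0.0 - 62.155.255.255) -> port5
  62.153.128.0/18 (62.153.128.0 - 62.153.191.255) -> port8
More-specific entries that do NOT match:
  62.153.164.0/27 (62.153.164.0 - 62.153.164.31) does not contain 62.153.164.57
  62.153.172.0/23 (62.153.172.0 - 62.153.173.255) does not contain 62.153.164.57
  62.153.32.0/20 (62.153.32.0 - 62.153.47.255) does not contain 62.153.164.57
  62.153.128.0/19 (62.153.128.0 - 62.153.159.255) does not contain 62.153.164.57
Longest matching prefix is /18 -> interface port8.

port8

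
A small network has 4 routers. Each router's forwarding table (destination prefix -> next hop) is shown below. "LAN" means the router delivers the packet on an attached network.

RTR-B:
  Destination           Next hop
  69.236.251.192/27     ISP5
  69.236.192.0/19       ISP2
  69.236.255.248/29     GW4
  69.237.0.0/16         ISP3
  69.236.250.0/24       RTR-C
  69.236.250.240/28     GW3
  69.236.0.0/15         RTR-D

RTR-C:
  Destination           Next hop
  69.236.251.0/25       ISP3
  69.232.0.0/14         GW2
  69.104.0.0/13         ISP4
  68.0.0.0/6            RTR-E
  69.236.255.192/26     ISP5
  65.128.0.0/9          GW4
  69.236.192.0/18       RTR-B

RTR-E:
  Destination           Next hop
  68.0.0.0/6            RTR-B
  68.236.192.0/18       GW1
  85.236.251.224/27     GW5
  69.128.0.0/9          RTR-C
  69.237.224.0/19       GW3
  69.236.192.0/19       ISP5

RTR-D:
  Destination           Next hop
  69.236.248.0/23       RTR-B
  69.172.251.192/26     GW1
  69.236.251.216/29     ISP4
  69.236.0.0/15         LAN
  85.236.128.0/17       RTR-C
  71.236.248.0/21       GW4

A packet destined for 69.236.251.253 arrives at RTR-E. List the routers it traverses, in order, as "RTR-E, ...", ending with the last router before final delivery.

RTR-E, RTR-C, RTR-B, RTR-D

At RTR-E: longest match for 69.236.251.253 is 69.128.0.0/9 -> RTR-C
At RTR-C: longest match for 69.236.251.253 is 69.236.192.0/18 -> RTR-B
At RTR-B: longest match for 69.236.251.253 is 69.236.0.0/15 -> RTR-D
At RTR-D: longest match for 69.236.251.253 is 69.236.0.0/15 -> LAN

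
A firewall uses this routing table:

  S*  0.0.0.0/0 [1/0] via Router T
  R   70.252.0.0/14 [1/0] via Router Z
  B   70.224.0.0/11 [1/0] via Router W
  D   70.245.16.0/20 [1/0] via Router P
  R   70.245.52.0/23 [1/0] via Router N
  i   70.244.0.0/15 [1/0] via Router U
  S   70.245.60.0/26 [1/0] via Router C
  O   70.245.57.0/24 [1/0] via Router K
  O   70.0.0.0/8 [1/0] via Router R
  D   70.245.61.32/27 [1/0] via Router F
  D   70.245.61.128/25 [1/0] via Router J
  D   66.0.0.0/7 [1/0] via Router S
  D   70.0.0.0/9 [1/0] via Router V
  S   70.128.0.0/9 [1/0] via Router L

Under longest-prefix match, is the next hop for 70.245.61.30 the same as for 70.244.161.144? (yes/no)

70.245.61.30: longest match 70.244.0.0/15 -> Router U
70.244.161.144: longest match 70.244.0.0/15 -> Router U

yes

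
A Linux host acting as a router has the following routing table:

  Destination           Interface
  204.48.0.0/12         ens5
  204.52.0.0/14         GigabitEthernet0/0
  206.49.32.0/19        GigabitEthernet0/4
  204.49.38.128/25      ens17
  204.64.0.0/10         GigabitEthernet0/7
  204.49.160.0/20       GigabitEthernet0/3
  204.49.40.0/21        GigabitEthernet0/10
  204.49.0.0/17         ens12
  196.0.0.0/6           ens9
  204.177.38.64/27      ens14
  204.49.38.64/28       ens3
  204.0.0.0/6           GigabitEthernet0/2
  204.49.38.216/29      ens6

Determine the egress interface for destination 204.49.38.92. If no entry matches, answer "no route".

Routes whose prefix contains 204.49.38.92:
  204.0.0.0/6 (204.0.0.0 - 207.255.255.255) -> GigabitEthernet0/2
  204.48.0.0/12 (204.48.0.0 - 204.63.255.255) -> ens5
  204.49.0.0/17 (204.49.0.0 - 204.49.127.255) -> ens12
More-specific entries that do NOT match:
  204.49.38.216/29 (204.49.38.216 - 204.49.38.223) does not contain 204.49.38.92
  204.49.38.64/28 (204.49.38.64 - 204.49.38.79) does not contain 204.49.38.92
  204.177.38.64/27 (204.177.38.64 - 204.177.38.95) does not contain 204.49.38.92
  204.49.38.128/25 (204.49.38.128 - 204.49.38.255) does not contain 204.49.38.92
  204.49.40.0/21 (204.49.40.0 - 204.49.47.255) does not contain 204.49.38.92
  204.49.160.0/20 (204.49.160.0 - 204.49.175.255) does not contain 204.49.38.92
  206.49.32.0/19 (206.49.32.0 - 206.49.63.255) does not contain 204.49.38.92
Longest matching prefix is /17 -> interface ens12.

ens12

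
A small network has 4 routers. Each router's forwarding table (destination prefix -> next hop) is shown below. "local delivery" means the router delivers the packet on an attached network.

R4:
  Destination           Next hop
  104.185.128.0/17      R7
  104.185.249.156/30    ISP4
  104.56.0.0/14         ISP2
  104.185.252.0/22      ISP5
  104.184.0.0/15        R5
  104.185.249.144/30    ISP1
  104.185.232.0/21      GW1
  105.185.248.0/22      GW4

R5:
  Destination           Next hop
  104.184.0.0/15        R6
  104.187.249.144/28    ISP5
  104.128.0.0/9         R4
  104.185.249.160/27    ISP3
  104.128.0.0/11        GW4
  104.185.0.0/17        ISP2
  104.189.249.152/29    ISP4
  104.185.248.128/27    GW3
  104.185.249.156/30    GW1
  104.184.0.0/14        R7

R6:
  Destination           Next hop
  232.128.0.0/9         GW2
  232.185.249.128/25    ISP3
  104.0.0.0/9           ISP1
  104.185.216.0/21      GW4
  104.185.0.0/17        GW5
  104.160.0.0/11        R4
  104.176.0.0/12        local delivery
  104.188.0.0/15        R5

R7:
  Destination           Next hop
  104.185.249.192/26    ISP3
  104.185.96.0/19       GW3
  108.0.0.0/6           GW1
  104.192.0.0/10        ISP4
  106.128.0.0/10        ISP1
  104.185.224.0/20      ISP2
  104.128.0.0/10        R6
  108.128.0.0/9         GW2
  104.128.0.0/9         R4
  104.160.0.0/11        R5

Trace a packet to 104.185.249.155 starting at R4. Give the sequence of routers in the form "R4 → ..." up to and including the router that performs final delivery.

At R4: longest match for 104.185.249.155 is 104.185.128.0/17 -> R7
At R7: longest match for 104.185.249.155 is 104.160.0.0/11 -> R5
At R5: longest match for 104.185.249.155 is 104.184.0.0/15 -> R6
At R6: longest match for 104.185.249.155 is 104.176.0.0/12 -> local delivery

R4 → R7 → R5 → R6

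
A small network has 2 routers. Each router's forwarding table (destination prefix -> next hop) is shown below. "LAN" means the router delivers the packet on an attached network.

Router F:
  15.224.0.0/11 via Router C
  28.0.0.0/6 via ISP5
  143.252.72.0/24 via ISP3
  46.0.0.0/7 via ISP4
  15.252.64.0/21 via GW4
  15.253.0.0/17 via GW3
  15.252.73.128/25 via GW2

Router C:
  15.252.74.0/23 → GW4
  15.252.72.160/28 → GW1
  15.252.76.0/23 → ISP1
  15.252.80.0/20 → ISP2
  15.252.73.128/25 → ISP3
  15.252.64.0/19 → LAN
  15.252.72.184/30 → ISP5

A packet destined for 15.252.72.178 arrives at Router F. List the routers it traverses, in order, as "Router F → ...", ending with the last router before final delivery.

At Router F: longest match for 15.252.72.178 is 15.224.0.0/11 -> Router C
At Router C: longest match for 15.252.72.178 is 15.252.64.0/19 -> LAN

Router F → Router C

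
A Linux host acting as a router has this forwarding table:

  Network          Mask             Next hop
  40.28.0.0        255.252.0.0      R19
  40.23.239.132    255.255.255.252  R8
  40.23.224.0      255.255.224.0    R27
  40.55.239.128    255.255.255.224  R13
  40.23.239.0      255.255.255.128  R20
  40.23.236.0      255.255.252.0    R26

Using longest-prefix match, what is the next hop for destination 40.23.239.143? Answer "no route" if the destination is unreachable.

R26

Routes whose prefix contains 40.23.239.143:
  40.23.224.0/19 (40.23.224.0 - 40.23.255.255) -> R27
  40.23.236.0/22 (40.23.236.0 - 40.23.239.255) -> R26
More-specific entries that do NOT match:
  40.23.239.132/30 (40.23.239.132 - 40.23.239.135) does not contain 40.23.239.143
  40.55.239.128/27 (40.55.239.128 - 40.55.239.159) does not contain 40.23.239.143
  40.23.239.0/25 (40.23.239.0 - 40.23.239.127) does not contain 40.23.239.143
Longest matching prefix is /22 -> next hop R26.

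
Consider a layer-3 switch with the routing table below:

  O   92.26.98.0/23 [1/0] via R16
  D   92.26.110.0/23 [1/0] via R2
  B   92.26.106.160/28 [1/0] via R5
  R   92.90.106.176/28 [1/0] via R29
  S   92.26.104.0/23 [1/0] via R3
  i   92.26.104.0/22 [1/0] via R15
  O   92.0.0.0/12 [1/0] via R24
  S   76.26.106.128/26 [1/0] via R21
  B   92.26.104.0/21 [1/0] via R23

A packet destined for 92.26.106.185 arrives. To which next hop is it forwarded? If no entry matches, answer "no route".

R15

Routes whose prefix contains 92.26.106.185:
  92.26.104.0/21 (92.26.104.0 - 92.26.111.255) -> R23
  92.26.104.0/22 (92.26.104.0 - 92.26.107.255) -> R15
More-specific entries that do NOT match:
  92.26.106.160/28 (92.26.106.160 - 92.26.106.175) does not contain 92.26.106.185
  92.90.106.176/28 (92.90.106.176 - 92.90.106.191) does not contain 92.26.106.185
  76.26.106.128/26 (76.26.106.128 - 76.26.106.191) does not contain 92.26.106.185
  92.26.98.0/23 (92.26.98.0 - 92.26.99.255) does not contain 92.26.106.185
  92.26.110.0/23 (92.26.110.0 - 92.26.111.255) does not contain 92.26.106.185
  92.26.104.0/23 (92.26.104.0 - 92.26.105.255) does not contain 92.26.106.185
Longest matching prefix is /22 -> next hop R15.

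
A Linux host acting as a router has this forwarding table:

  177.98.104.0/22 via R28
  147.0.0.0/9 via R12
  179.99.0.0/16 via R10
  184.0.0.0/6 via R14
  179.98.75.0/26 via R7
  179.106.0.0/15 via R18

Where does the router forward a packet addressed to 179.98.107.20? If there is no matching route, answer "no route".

No entry's prefix contains 179.98.107.20; there is no default route.

no route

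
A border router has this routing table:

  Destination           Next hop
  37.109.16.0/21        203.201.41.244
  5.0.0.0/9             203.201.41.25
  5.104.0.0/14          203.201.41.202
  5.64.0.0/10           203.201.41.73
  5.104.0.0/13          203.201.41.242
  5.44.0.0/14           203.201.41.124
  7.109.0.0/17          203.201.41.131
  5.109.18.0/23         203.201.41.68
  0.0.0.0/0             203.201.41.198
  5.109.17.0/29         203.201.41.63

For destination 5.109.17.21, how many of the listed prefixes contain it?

Prefixes containing 5.109.17.21:
  0.0.0.0/0 (default, matches everything)
  5.0.0.0/9 (5.0.0.0 - 5.127.255.255)
  5.64.0.0/10 (5.64.0.0 - 5.127.255.255)
  5.104.0.0/13 (5.104.0.0 - 5.111.255.255)
Total matching entries: 4.

4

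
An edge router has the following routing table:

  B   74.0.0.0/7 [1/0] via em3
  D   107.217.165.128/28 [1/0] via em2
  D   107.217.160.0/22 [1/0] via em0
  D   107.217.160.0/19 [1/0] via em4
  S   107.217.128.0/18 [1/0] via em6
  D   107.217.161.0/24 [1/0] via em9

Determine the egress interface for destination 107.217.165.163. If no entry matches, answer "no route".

Routes whose prefix contains 107.217.165.163:
  107.217.128.0/18 (107.217.128.0 - 107.217.191.255) -> em6
  107.217.160.0/19 (107.217.160.0 - 107.217.191.255) -> em4
More-specific entries that do NOT match:
  107.217.165.128/28 (107.217.165.128 - 107.217.165.143) does not contain 107.217.165.163
  107.217.161.0/24 (107.217.161.0 - 107.217.161.255) does not contain 107.217.165.163
  107.217.160.0/22 (107.217.160.0 - 107.217.163.255) does not contain 107.217.165.163
Longest matching prefix is /19 -> interface em4.

em4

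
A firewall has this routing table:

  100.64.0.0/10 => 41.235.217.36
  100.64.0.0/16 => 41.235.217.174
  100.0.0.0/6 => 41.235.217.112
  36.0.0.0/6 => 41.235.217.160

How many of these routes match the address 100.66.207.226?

2

Prefixes containing 100.66.207.226:
  100.0.0.0/6 (100.0.0.0 - 103.255.255.255)
  100.64.0.0/10 (100.64.0.0 - 100.127.255.255)
Total matching entries: 2.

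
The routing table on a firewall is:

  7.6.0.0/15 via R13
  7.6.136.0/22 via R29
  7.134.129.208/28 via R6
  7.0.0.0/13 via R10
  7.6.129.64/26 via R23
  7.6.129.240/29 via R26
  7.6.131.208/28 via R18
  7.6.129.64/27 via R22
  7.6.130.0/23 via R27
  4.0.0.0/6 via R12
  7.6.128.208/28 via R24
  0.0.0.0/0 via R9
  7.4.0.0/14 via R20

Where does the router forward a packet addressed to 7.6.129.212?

R13

Routes whose prefix contains 7.6.129.212:
  0.0.0.0/0 (default, matches everything) -> R9
  4.0.0.0/6 (4.0.0.0 - 7.255.255.255) -> R12
  7.0.0.0/13 (7.0.0.0 - 7.7.255.255) -> R10
  7.4.0.0/14 (7.4.0.0 - 7.7.255.255) -> R20
  7.6.0.0/15 (7.6.0.0 - 7.7.255.255) -> R13
More-specific entries that do NOT match:
  7.6.129.240/29 (7.6.129.240 - 7.6.129.247) does not contain 7.6.129.212
  7.134.129.208/28 (7.134.129.208 - 7.134.129.223) does not contain 7.6.129.212
  7.6.131.208/28 (7.6.131.208 - 7.6.131.223) does not contain 7.6.129.212
  7.6.128.208/28 (7.6.128.208 - 7.6.128.223) does not contain 7.6.129.212
  7.6.129.64/27 (7.6.129.64 - 7.6.129.95) does not contain 7.6.129.212
  7.6.129.64/26 (7.6.129.64 - 7.6.129.127) does not contain 7.6.129.212
  7.6.130.0/23 (7.6.130.0 - 7.6.131.255) does not contain 7.6.129.212
  7.6.136.0/22 (7.6.136.0 - 7.6.139.255) does not contain 7.6.129.212
Longest matching prefix is /15 -> next hop R13.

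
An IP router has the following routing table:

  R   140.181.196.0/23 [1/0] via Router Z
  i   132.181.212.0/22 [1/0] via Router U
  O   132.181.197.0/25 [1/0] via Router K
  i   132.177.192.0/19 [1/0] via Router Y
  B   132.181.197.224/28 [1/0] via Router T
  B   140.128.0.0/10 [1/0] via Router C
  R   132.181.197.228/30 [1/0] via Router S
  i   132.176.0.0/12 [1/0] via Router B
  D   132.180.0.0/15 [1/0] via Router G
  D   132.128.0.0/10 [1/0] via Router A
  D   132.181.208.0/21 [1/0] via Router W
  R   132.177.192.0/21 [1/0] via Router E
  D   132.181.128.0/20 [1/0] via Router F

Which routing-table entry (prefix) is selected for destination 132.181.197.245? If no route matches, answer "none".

Entries matching 132.181.197.245:
  132.128.0.0/10 (132.128.0.0 - 132.191.255.255)
  132.176.0.0/12 (132.176.0.0 - 132.191.255.255)
  132.180.0.0/15 (132.180.0.0 - 132.181.255.255)
Most specific is 132.180.0.0/15.

132.180.0.0/15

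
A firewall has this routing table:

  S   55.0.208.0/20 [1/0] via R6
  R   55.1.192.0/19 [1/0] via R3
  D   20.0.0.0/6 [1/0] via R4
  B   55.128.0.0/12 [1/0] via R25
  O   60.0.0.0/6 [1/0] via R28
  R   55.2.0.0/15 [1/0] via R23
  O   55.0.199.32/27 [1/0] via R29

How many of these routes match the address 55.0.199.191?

No listed prefix contains 55.0.199.191.
Total matching entries: 0.

0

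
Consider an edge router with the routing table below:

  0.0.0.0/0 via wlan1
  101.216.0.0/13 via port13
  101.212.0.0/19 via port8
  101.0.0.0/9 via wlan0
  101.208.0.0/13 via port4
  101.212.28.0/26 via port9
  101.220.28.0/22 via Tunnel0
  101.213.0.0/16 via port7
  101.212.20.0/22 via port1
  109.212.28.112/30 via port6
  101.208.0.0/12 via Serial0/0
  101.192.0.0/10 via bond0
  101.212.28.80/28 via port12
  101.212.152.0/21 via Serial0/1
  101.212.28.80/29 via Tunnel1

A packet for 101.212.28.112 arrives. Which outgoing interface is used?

port8

Routes whose prefix contains 101.212.28.112:
  0.0.0.0/0 (default, matches everything) -> wlan1
  101.192.0.0/10 (101.192.0.0 - 101.255.255.255) -> bond0
  101.208.0.0/12 (101.208.0.0 - 101.223.255.255) -> Serial0/0
  101.208.0.0/13 (101.208.0.0 - 101.215.255.255) -> port4
  101.212.0.0/19 (101.212.0.0 - 101.212.31.255) -> port8
More-specific entries that do NOT match:
  109.212.28.112/30 (109.212.28.112 - 109.212.28.115) does not contain 101.212.28.112
  101.212.28.80/29 (101.212.28.80 - 101.212.28.87) does not contain 101.212.28.112
  101.212.28.80/28 (101.212.28.80 - 101.212.28.95) does not contain 101.212.28.112
  101.212.28.0/26 (101.212.28.0 - 101.212.28.63) does not contain 101.212.28.112
  101.220.28.0/22 (101.220.28.0 - 101.220.31.255) does not contain 101.212.28.112
  101.212.20.0/22 (101.212.20.0 - 101.212.23.255) does not contain 101.212.28.112
  101.212.152.0/21 (101.212.152.0 - 101.212.159.255) does not contain 101.212.28.112
Longest matching prefix is /19 -> interface port8.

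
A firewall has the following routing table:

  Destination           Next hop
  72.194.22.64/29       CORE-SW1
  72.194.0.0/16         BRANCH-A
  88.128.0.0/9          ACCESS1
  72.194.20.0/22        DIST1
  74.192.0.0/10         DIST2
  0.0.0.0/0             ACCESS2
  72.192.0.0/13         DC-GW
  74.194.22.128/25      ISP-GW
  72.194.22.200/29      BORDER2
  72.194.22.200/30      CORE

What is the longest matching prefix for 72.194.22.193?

Entries matching 72.194.22.193:
  0.0.0.0/0 (default, matches everything)
  72.192.0.0/13 (72.192.0.0 - 72.199.255.255)
  72.194.0.0/16 (72.194.0.0 - 72.194.255.255)
  72.194.20.0/22 (72.194.20.0 - 72.194.23.255)
Most specific is 72.194.20.0/22.

72.194.20.0/22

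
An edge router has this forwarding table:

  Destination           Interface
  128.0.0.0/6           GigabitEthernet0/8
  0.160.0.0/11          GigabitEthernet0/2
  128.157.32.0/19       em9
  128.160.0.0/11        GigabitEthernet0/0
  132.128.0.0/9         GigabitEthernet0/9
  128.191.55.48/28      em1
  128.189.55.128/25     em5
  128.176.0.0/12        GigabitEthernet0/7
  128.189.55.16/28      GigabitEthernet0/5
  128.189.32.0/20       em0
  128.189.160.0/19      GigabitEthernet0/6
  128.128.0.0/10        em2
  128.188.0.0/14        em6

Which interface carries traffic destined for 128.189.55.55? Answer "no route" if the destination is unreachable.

Routes whose prefix contains 128.189.55.55:
  128.0.0.0/6 (128.0.0.0 - 131.255.255.255) -> GigabitEthernet0/8
  128.128.0.0/10 (128.128.0.0 - 128.191.255.255) -> em2
  128.160.0.0/11 (128.160.0.0 - 128.191.255.255) -> GigabitEthernet0/0
  128.176.0.0/12 (128.176.0.0 - 128.191.255.255) -> GigabitEthernet0/7
  128.188.0.0/14 (128.188.0.0 - 128.191.255.255) -> em6
More-specific entries that do NOT match:
  128.191.55.48/28 (128.191.55.48 - 128.191.55.63) does not contain 128.189.55.55
  128.189.55.16/28 (128.189.55.16 - 128.189.55.31) does not contain 128.189.55.55
  128.189.55.128/25 (128.189.55.128 - 128.189.55.255) does not contain 128.189.55.55
  128.189.32.0/20 (128.189.32.0 - 128.189.47.255) does not contain 128.189.55.55
  128.157.32.0/19 (128.157.32.0 - 128.157.63.255) does not contain 128.189.55.55
  128.189.160.0/19 (128.189.160.0 - 128.189.191.255) does not contain 128.189.55.55
Longest matching prefix is /14 -> interface em6.

em6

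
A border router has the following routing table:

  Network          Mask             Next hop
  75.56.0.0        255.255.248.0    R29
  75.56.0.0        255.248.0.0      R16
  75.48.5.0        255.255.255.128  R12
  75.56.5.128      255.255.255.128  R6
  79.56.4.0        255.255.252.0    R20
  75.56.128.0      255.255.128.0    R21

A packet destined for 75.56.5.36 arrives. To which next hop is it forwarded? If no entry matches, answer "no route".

R29

Routes whose prefix contains 75.56.5.36:
  75.56.0.0/13 (75.56.0.0 - 75.63.255.255) -> R16
  75.56.0.0/21 (75.56.0.0 - 75.56.7.255) -> R29
More-specific entries that do NOT match:
  75.48.5.0/25 (75.48.5.0 - 75.48.5.127) does not contain 75.56.5.36
  75.56.5.128/25 (75.56.5.128 - 75.56.5.255) does not contain 75.56.5.36
  79.56.4.0/22 (79.56.4.0 - 79.56.7.255) does not contain 75.56.5.36
Longest matching prefix is /21 -> next hop R29.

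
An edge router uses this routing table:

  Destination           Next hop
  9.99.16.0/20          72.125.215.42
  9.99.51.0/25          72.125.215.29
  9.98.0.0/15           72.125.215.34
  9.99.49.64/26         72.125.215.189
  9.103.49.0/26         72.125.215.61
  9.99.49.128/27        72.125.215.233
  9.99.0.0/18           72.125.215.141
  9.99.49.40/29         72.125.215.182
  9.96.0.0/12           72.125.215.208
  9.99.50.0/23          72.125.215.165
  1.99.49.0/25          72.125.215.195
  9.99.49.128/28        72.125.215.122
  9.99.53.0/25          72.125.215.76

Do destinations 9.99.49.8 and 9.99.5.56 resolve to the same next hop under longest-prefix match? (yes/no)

9.99.49.8: longest match 9.99.0.0/18 -> 72.125.215.141
9.99.5.56: longest match 9.99.0.0/18 -> 72.125.215.141

yes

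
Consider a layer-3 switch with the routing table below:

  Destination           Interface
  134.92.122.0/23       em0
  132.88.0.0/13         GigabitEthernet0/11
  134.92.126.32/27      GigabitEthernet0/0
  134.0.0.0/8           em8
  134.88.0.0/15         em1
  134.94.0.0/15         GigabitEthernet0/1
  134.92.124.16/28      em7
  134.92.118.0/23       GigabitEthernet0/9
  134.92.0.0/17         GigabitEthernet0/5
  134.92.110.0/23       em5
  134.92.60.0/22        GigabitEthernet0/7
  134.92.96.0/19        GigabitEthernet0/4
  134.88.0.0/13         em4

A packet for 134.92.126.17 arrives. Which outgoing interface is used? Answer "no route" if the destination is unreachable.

GigabitEthernet0/4

Routes whose prefix contains 134.92.126.17:
  134.0.0.0/8 (134.0.0.0 - 134.255.255.255) -> em8
  134.88.0.0/13 (134.88.0.0 - 134.95.255.255) -> em4
  134.92.0.0/17 (134.92.0.0 - 134.92.127.255) -> GigabitEthernet0/5
  134.92.96.0/19 (134.92.96.0 - 134.92.127.255) -> GigabitEthernet0/4
More-specific entries that do NOT match:
  134.92.124.16/28 (134.92.124.16 - 134.92.124.31) does not contain 134.92.126.17
  134.92.126.32/27 (134.92.126.32 - 134.92.126.63) does not contain 134.92.126.17
  134.92.122.0/23 (134.92.122.0 - 134.92.123.255) does not contain 134.92.126.17
  134.92.118.0/23 (134.92.118.0 - 134.92.119.255) does not contain 134.92.126.17
  134.92.110.0/23 (134.92.110.0 - 134.92.111.255) does not contain 134.92.126.17
  134.92.60.0/22 (134.92.60.0 - 134.92.63.255) does not contain 134.92.126.17
Longest matching prefix is /19 -> interface GigabitEthernet0/4.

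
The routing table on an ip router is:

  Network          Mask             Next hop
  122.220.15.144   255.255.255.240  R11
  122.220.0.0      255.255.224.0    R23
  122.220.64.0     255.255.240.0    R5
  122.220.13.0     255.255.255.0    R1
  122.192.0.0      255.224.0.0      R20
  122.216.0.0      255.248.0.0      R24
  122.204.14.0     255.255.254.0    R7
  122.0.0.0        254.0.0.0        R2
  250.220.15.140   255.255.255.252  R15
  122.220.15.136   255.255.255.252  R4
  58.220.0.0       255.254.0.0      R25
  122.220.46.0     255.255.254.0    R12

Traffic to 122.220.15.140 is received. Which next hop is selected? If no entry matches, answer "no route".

Routes whose prefix contains 122.220.15.140:
  122.0.0.0/7 (122.0.0.0 - 123.255.255.255) -> R2
  122.192.0.0/11 (122.192.0.0 - 122.223.255.255) -> R20
  122.216.0.0/13 (122.216.0.0 - 122.223.255.255) -> R24
  122.220.0.0/19 (122.220.0.0 - 122.220.31.255) -> R23
More-specific entries that do NOT match:
  250.220.15.140/30 (250.220.15.140 - 250.220.15.143) does not contain 122.220.15.140
  122.220.15.136/30 (122.220.15.136 - 122.220.15.139) does not contain 122.220.15.140
  122.220.15.144/28 (122.220.15.144 - 122.220.15.159) does not contain 122.220.15.140
  122.220.13.0/24 (122.220.13.0 - 122.220.13.255) does not contain 122.220.15.140
  122.204.14.0/23 (122.204.14.0 - 122.204.15.255) does not contain 122.220.15.140
  122.220.46.0/23 (122.220.46.0 - 122.220.47.255) does not contain 122.220.15.140
  122.220.64.0/20 (122.220.64.0 - 122.220.79.255) does not contain 122.220.15.140
Longest matching prefix is /19 -> next hop R23.

R23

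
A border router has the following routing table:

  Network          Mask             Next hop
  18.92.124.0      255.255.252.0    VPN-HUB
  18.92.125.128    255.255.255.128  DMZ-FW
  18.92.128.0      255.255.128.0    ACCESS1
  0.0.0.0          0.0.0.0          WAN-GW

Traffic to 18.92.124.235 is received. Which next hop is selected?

VPN-HUB

Routes whose prefix contains 18.92.124.235:
  0.0.0.0/0 (default, matches everything) -> WAN-GW
  18.92.124.0/22 (18.92.124.0 - 18.92.127.255) -> VPN-HUB
More-specific entries that do NOT match:
  18.92.125.128/25 (18.92.125.128 - 18.92.125.255) does not contain 18.92.124.235
Longest matching prefix is /22 -> next hop VPN-HUB.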